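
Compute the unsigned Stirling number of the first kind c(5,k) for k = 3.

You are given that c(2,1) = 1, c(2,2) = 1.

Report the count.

35

r3: T_3,1=2×1+0=2; T_3,2=2×1+1=3; T_3,3=2×0+1=1
r4: T_4,2=3×3+2=11; T_4,3=3×1+3=6
r5: T_5,3=4×6+11=35
Read c(5,3) = 35.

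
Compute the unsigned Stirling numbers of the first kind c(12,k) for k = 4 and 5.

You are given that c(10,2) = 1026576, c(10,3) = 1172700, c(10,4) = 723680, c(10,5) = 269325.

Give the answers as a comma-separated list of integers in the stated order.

i=11: T(11,3)=1026576+10·1172700=12753576 | T(11,4)=1172700+10·723680=8409500 | T(11,5)=723680+10·269325=3416930
i=12: T(12,4)=12753576+11·8409500=105258076 | T(12,5)=8409500+11·3416930=45995730
Read c(12,4) = 105258076, c(12,5) = 45995730.

105258076, 45995730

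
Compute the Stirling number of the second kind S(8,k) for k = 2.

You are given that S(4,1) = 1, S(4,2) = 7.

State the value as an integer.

127

row 5: T[5][1]=1·1+0=1  T[5][2]=2·7+1=15
row 6: T[6][1]=1·1+0=1  T[6][2]=2·15+1=31
row 7: T[7][1]=1·1+0=1  T[7][2]=2·31+1=63
row 8: T[8][2]=2·63+1=127
Read S(8,2) = 127.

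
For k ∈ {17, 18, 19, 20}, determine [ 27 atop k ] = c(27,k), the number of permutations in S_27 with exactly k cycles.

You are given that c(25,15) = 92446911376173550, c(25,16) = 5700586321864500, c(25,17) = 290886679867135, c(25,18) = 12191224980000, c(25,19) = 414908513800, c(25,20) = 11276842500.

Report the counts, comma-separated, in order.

572253155704900800, 28460103232088385, 1182329687817135, 40681506808800

r26: T_26,16=25×5700586321864500+92446911376173550=234961569422786050; T_26,17=25×290886679867135+5700586321864500=12972753318542875; T_26,18=25×12191224980000+290886679867135=595667304367135; T_26,19=25×414908513800+12191224980000=22563937825000; T_26,20=25×11276842500+414908513800=696829576300
r27: T_27,17=26×12972753318542875+234961569422786050=572253155704900800; T_27,18=26×595667304367135+12972753318542875=28460103232088385; T_27,19=26×22563937825000+595667304367135=1182329687817135; T_27,20=26×696829576300+22563937825000=40681506808800
Read c(27,17) = 572253155704900800, c(27,18) = 28460103232088385, c(27,19) = 1182329687817135, c(27,20) = 40681506808800.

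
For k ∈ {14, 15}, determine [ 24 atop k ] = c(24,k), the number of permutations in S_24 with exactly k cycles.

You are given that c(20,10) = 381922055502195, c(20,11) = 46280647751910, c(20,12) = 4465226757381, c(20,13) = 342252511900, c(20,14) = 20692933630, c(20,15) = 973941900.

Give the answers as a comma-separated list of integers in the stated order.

@21  (21,11):46280647751910·20+381922055502195→1307535010540395, (21,12):4465226757381·20+46280647751910→135585182899530, (21,13):342252511900·20+4465226757381→11310276995381, (21,14):20692933630·20+342252511900→756111184500, (21,15):973941900·20+20692933630→40171771630
@22  (22,12):135585182899530·21+1307535010540395→4154823851430525, (22,13):11310276995381·21+135585182899530→373100999802531, (22,14):756111184500·21+11310276995381→27188611869881, (22,15):40171771630·21+756111184500→1599718388730
@23  (23,13):373100999802531·22+4154823851430525→12363045847086207, (23,14):27188611869881·22+373100999802531→971250460939913, (23,15):1599718388730·22+27188611869881→62382416421941
@24  (24,14):971250460939913·23+12363045847086207→34701806448704206, (24,15):62382416421941·23+971250460939913→2406046038644556
Read c(24,14) = 34701806448704206, c(24,15) = 2406046038644556.

34701806448704206, 2406046038644556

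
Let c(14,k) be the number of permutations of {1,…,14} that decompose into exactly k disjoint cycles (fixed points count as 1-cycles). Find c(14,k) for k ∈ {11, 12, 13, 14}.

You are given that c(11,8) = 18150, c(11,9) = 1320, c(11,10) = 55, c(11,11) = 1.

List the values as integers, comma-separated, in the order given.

91091, 3731, 91, 1

[12] T[12,9]:11*1320+18150=32670 · T[12,10]:11*55+1320=1925 · T[12,11]:11*1+55=66 · T[12,12]:11*0+1=1
[13] T[13,10]:12*1925+32670=55770 · T[13,11]:12*66+1925=2717 · T[13,12]:12*1+66=78 · T[13,13]:12*0+1=1
[14] T[14,11]:13*2717+55770=91091 · T[14,12]:13*78+2717=3731 · T[14,13]:13*1+78=91 · T[14,14]:13*0+1=1
Read c(14,11) = 91091, c(14,12) = 3731, c(14,13) = 91, c(14,14) = 1.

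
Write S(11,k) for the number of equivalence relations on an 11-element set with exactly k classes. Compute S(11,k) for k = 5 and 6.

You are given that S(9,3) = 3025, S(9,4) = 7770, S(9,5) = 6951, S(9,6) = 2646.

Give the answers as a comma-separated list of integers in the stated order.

r10: T_10,4=4×7770+3025=34105; T_10,5=5×6951+7770=42525; T_10,6=6×2646+6951=22827
r11: T_11,5=5×42525+34105=246730; T_11,6=6×22827+42525=179487
Read S(11,5) = 246730, S(11,6) = 179487.

246730, 179487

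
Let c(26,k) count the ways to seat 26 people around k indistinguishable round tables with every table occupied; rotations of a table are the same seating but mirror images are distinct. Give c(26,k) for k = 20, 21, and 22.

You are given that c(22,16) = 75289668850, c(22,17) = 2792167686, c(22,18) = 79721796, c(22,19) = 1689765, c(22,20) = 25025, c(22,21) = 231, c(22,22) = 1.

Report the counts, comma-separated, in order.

row 23: T[23][17]=22·2792167686+75289668850=136717357942  T[23][18]=22·79721796+2792167686=4546047198  T[23][19]=22·1689765+79721796=116896626  T[23][20]=22·25025+1689765=2240315  T[23][21]=22·231+25025=30107  T[23][22]=22·1+231=253
row 24: T[24][18]=23·4546047198+136717357942=241276443496  T[24][19]=23·116896626+4546047198=7234669596  T[24][20]=23·2240315+116896626=168423871  T[24][21]=23·30107+2240315=2932776  T[24][22]=23·253+30107=35926
row 25: T[25][19]=24·7234669596+241276443496=414908513800  T[25][20]=24·168423871+7234669596=11276842500  T[25][21]=24·2932776+168423871=238810495  T[25][22]=24·35926+2932776=3795000
row 26: T[26][20]=25·11276842500+414908513800=696829576300  T[26][21]=25·238810495+11276842500=17247104875  T[26][22]=25·3795000+238810495=333685495
Read c(26,20) = 696829576300, c(26,21) = 17247104875, c(26,22) = 333685495.

696829576300, 17247104875, 333685495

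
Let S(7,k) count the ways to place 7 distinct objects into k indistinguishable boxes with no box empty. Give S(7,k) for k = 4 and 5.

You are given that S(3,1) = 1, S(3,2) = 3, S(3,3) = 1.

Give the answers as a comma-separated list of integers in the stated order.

350, 140

[4] T[4,1]:1*1+0=1 · T[4,2]:2*3+1=7 · T[4,3]:3*1+3=6 · T[4,4]:4*0+1=1
[5] T[5,2]:2*7+1=15 · T[5,3]:3*6+7=25 · T[5,4]:4*1+6=10 · T[5,5]:5*0+1=1
[6] T[6,3]:3*25+15=90 · T[6,4]:4*10+25=65 · T[6,5]:5*1+10=15
[7] T[7,4]:4*65+90=350 · T[7,5]:5*15+65=140
Read S(7,4) = 350, S(7,5) = 140.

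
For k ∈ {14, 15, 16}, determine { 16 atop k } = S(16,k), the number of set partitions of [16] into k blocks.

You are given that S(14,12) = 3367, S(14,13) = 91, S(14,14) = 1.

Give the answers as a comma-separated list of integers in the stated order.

6020, 120, 1

[15] T[15,13]:13*91+3367=4550 · T[15,14]:14*1+91=105 · T[15,15]:15*0+1=1
[16] T[16,14]:14*105+4550=6020 · T[16,15]:15*1+105=120 · T[16,16]:16*0+1=1
Read S(16,14) = 6020, S(16,15) = 120, S(16,16) = 1.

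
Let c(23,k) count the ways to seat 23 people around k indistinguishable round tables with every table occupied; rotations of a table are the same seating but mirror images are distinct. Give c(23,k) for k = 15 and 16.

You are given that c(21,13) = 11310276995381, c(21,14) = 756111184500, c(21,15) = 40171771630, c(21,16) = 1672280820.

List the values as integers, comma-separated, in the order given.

62382416421941, 3256091103430

row 22: T[22][14]=21·756111184500+11310276995381=27188611869881  T[22][15]=21·40171771630+756111184500=1599718388730  T[22][16]=21·1672280820+40171771630=75289668850
row 23: T[23][15]=22·1599718388730+27188611869881=62382416421941  T[23][16]=22·75289668850+1599718388730=3256091103430
Read c(23,15) = 62382416421941, c(23,16) = 3256091103430.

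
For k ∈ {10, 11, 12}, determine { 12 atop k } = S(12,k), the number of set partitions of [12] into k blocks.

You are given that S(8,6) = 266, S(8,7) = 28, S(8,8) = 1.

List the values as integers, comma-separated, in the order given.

1705, 66, 1

i=9: T(9,7)=266+7·28=462 | T(9,8)=28+8·1=36 | T(9,9)=1+9·0=1
i=10: T(10,8)=462+8·36=750 | T(10,9)=36+9·1=45 | T(10,10)=1+10·0=1
i=11: T(11,9)=750+9·45=1155 | T(11,10)=45+10·1=55 | T(11,11)=1+11·0=1
i=12: T(12,10)=1155+10·55=1705 | T(12,11)=55+11·1=66 | T(12,12)=1+12·0=1
Read S(12,10) = 1705, S(12,11) = 66, S(12,12) = 1.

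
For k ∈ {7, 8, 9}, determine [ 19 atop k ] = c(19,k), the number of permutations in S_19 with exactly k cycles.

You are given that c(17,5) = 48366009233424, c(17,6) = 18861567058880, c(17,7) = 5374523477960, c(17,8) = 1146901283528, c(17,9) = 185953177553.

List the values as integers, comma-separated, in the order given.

[18] T[18,6]:17*18861567058880+48366009233424=369012649234384 · T[18,7]:17*5374523477960+18861567058880=110228466184200 · T[18,8]:17*1146901283528+5374523477960=24871845297936 · T[18,9]:17*185953177553+1146901283528=4308105301929
[19] T[19,7]:18*110228466184200+369012649234384=2353125040549984 · T[19,8]:18*24871845297936+110228466184200=557921681547048 · T[19,9]:18*4308105301929+24871845297936=102417740732658
Read c(19,7) = 2353125040549984, c(19,8) = 557921681547048, c(19,9) = 102417740732658.

2353125040549984, 557921681547048, 102417740732658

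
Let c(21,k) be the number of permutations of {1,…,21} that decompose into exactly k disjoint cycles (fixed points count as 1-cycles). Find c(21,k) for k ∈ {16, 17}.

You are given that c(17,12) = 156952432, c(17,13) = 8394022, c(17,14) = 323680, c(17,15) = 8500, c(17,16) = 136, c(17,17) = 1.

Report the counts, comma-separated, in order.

1672280820, 53327946

row 18: T[18][13]=17·8394022+156952432=299650806  T[18][14]=17·323680+8394022=13896582  T[18][15]=17·8500+323680=468180  T[18][16]=17·136+8500=10812  T[18][17]=17·1+136=153
row 19: T[19][14]=18·13896582+299650806=549789282  T[19][15]=18·468180+13896582=22323822  T[19][16]=18·10812+468180=662796  T[19][17]=18·153+10812=13566
row 20: T[20][15]=19·22323822+549789282=973941900  T[20][16]=19·662796+22323822=34916946  T[20][17]=19·13566+662796=920550
row 21: T[21][16]=20·34916946+973941900=1672280820  T[21][17]=20·920550+34916946=53327946
Read c(21,16) = 1672280820, c(21,17) = 53327946.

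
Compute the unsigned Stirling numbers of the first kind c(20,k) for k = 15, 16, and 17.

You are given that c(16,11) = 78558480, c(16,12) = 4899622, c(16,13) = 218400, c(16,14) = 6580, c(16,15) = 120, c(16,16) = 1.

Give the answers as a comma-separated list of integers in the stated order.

973941900, 34916946, 920550

[17] T[17,12]:16*4899622+78558480=156952432 · T[17,13]:16*218400+4899622=8394022 · T[17,14]:16*6580+218400=323680 · T[17,15]:16*120+6580=8500 · T[17,16]:16*1+120=136 · T[17,17]:16*0+1=1
[18] T[18,13]:17*8394022+156952432=299650806 · T[18,14]:17*323680+8394022=13896582 · T[18,15]:17*8500+323680=468180 · T[18,16]:17*136+8500=10812 · T[18,17]:17*1+136=153
[19] T[19,14]:18*13896582+299650806=549789282 · T[19,15]:18*468180+13896582=22323822 · T[19,16]:18*10812+468180=662796 · T[19,17]:18*153+10812=13566
[20] T[20,15]:19*22323822+549789282=973941900 · T[20,16]:19*662796+22323822=34916946 · T[20,17]:19*13566+662796=920550
Read c(20,15) = 973941900, c(20,16) = 34916946, c(20,17) = 920550.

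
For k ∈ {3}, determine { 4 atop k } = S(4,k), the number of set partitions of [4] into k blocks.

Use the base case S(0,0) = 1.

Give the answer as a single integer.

6

@1  (1,1):0·1+1→1
@2  (2,1):1·1+0→1, (2,2):0·2+1→1
@3  (3,2):1·2+1→3, (3,3):0·3+1→1
@4  (4,3):1·3+3→6
Read S(4,3) = 6.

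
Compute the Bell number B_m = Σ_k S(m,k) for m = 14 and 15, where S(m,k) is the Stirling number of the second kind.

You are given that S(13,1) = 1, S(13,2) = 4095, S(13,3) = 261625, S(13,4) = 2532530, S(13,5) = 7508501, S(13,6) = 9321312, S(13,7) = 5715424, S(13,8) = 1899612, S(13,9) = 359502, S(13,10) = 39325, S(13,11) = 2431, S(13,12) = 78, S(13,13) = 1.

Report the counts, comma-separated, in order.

@14  (14,1):1·1+0→1, (14,2):4095·2+1→8191, (14,3):261625·3+4095→788970, (14,4):2532530·4+261625→10391745, (14,5):7508501·5+2532530→40075035, (14,6):9321312·6+7508501→63436373, (14,7):5715424·7+9321312→49329280, (14,8):1899612·8+5715424→20912320, (14,9):359502·9+1899612→5135130, (14,10):39325·10+359502→752752, (14,11):2431·11+39325→66066, (14,12):78·12+2431→3367, (14,13):1·13+78→91, (14,14):0·14+1→1
@15  (15,1):1·1+0→1, (15,2):8191·2+1→16383, (15,3):788970·3+8191→2375101, (15,4):10391745·4+788970→42355950, (15,5):40075035·5+10391745→210766920, (15,6):63436373·6+40075035→420693273, (15,7):49329280·7+63436373→408741333, (15,8):20912320·8+49329280→216627840, (15,9):5135130·9+20912320→67128490, (15,10):752752·10+5135130→12662650, (15,11):66066·11+752752→1479478, (15,12):3367·12+66066→106470, (15,13):91·13+3367→4550, (15,14):1·14+91→105, (15,15):0·15+1→1
B_14 = ΣS(14,k) = 1+8191+788970+10391745+40075035+63436373+49329280+20912320+5135130+752752+66066+3367+91+1 = 190899322
B_15 = ΣS(15,k) = 1+16383+2375101+42355950+210766920+420693273+408741333+216627840+67128490+12662650+1479478+106470+4550+105+1 = 1382958545

190899322, 1382958545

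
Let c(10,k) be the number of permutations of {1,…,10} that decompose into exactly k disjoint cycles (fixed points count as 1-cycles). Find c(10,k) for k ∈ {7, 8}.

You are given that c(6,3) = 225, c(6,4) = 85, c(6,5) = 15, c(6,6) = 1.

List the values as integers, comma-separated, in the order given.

9450, 870

row 7: T[7][4]=6·85+225=735  T[7][5]=6·15+85=175  T[7][6]=6·1+15=21  T[7][7]=6·0+1=1
row 8: T[8][5]=7·175+735=1960  T[8][6]=7·21+175=322  T[8][7]=7·1+21=28  T[8][8]=7·0+1=1
row 9: T[9][6]=8·322+1960=4536  T[9][7]=8·28+322=546  T[9][8]=8·1+28=36
row 10: T[10][7]=9·546+4536=9450  T[10][8]=9·36+546=870
Read c(10,7) = 9450, c(10,8) = 870.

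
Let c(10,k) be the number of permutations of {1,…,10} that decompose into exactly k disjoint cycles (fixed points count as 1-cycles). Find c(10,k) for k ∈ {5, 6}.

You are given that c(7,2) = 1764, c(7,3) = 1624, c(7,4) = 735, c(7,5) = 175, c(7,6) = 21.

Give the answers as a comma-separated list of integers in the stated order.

i=8: T(8,3)=1764+7·1624=13132 | T(8,4)=1624+7·735=6769 | T(8,5)=735+7·175=1960 | T(8,6)=175+7·21=322
i=9: T(9,4)=13132+8·6769=67284 | T(9,5)=6769+8·1960=22449 | T(9,6)=1960+8·322=4536
i=10: T(10,5)=67284+9·22449=269325 | T(10,6)=22449+9·4536=63273
Read c(10,5) = 269325, c(10,6) = 63273.

269325, 63273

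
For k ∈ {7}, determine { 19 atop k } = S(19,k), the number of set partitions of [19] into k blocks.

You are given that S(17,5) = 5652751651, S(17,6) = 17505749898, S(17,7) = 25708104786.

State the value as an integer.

i=18: T(18,6)=5652751651+6·17505749898=110687251039 | T(18,7)=17505749898+7·25708104786=197462483400
i=19: T(19,7)=110687251039+7·197462483400=1492924634839
Read S(19,7) = 1492924634839.

1492924634839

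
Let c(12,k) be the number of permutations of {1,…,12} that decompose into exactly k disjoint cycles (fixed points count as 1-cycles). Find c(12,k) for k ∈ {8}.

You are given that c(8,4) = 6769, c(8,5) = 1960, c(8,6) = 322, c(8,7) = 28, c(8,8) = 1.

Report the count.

r9: T_9,5=8×1960+6769=22449; T_9,6=8×322+1960=4536; T_9,7=8×28+322=546; T_9,8=8×1+28=36
r10: T_10,6=9×4536+22449=63273; T_10,7=9×546+4536=9450; T_10,8=9×36+546=870
r11: T_11,7=10×9450+63273=157773; T_11,8=10×870+9450=18150
r12: T_12,8=11×18150+157773=357423
Read c(12,8) = 357423.

357423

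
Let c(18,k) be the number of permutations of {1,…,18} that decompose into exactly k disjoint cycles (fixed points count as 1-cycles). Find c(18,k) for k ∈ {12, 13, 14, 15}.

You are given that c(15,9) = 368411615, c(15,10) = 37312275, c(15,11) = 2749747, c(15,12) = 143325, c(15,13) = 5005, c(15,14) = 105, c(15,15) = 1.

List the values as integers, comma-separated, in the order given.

i=16: T(16,10)=368411615+15·37312275=928095740 | T(16,11)=37312275+15·2749747=78558480 | T(16,12)=2749747+15·143325=4899622 | T(16,13)=143325+15·5005=218400 | T(16,14)=5005+15·105=6580 | T(16,15)=105+15·1=120
i=17: T(17,11)=928095740+16·78558480=2185031420 | T(17,12)=78558480+16·4899622=156952432 | T(17,13)=4899622+16·218400=8394022 | T(17,14)=218400+16·6580=323680 | T(17,15)=6580+16·120=8500
i=18: T(18,12)=2185031420+17·156952432=4853222764 | T(18,13)=156952432+17·8394022=299650806 | T(18,14)=8394022+17·323680=13896582 | T(18,15)=323680+17·8500=468180
Read c(18,12) = 4853222764, c(18,13) = 299650806, c(18,14) = 13896582, c(18,15) = 468180.

4853222764, 299650806, 13896582, 468180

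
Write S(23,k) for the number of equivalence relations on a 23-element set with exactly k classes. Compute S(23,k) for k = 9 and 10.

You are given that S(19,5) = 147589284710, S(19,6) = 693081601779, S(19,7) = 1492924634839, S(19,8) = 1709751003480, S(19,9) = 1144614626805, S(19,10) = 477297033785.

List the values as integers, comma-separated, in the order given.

[20] T[20,6]:6*693081601779+147589284710=4306078895384 · T[20,7]:7*1492924634839+693081601779=11143554045652 · T[20,8]:8*1709751003480+1492924634839=15170932662679 · T[20,9]:9*1144614626805+1709751003480=12011282644725 · T[20,10]:10*477297033785+1144614626805=5917584964655
[21] T[21,7]:7*11143554045652+4306078895384=82310957214948 · T[21,8]:8*15170932662679+11143554045652=132511015347084 · T[21,9]:9*12011282644725+15170932662679=123272476465204 · T[21,10]:10*5917584964655+12011282644725=71187132291275
[22] T[22,8]:8*132511015347084+82310957214948=1142399079991620 · T[22,9]:9*123272476465204+132511015347084=1241963303533920 · T[22,10]:10*71187132291275+123272476465204=835143799377954
[23] T[23,9]:9*1241963303533920+1142399079991620=12320068811796900 · T[23,10]:10*835143799377954+1241963303533920=9593401297313460
Read S(23,9) = 12320068811796900, S(23,10) = 9593401297313460.

12320068811796900, 9593401297313460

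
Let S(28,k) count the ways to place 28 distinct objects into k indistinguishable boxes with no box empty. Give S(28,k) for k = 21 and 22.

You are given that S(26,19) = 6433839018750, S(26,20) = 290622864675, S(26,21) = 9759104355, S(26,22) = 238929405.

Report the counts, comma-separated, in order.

22653141490980, 825906183960

i=27: T(27,20)=6433839018750+20·290622864675=12246296312250 | T(27,21)=290622864675+21·9759104355=495564056130 | T(27,22)=9759104355+22·238929405=15015551265
i=28: T(28,21)=12246296312250+21·495564056130=22653141490980 | T(28,22)=495564056130+22·15015551265=825906183960
Read S(28,21) = 22653141490980, S(28,22) = 825906183960.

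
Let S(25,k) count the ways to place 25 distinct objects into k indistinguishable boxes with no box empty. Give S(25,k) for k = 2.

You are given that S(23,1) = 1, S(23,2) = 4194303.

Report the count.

[24] T[24,1]:1*1+0=1 · T[24,2]:2*4194303+1=8388607
[25] T[25,2]:2*8388607+1=16777215
Read S(25,2) = 16777215.

16777215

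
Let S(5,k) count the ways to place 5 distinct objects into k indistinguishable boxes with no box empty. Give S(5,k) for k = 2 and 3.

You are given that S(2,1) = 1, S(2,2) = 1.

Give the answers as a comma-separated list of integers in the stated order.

15, 25

row 3: T[3][1]=1·1+0=1  T[3][2]=2·1+1=3  T[3][3]=3·0+1=1
row 4: T[4][1]=1·1+0=1  T[4][2]=2·3+1=7  T[4][3]=3·1+3=6
row 5: T[5][2]=2·7+1=15  T[5][3]=3·6+7=25
Read S(5,2) = 15, S(5,3) = 25.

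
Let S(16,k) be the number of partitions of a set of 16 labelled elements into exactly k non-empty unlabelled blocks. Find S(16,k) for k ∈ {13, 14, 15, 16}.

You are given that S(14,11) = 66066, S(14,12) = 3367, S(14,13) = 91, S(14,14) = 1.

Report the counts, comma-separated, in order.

165620, 6020, 120, 1

r15: T_15,12=12×3367+66066=106470; T_15,13=13×91+3367=4550; T_15,14=14×1+91=105; T_15,15=15×0+1=1
r16: T_16,13=13×4550+106470=165620; T_16,14=14×105+4550=6020; T_16,15=15×1+105=120; T_16,16=16×0+1=1
Read S(16,13) = 165620, S(16,14) = 6020, S(16,15) = 120, S(16,16) = 1.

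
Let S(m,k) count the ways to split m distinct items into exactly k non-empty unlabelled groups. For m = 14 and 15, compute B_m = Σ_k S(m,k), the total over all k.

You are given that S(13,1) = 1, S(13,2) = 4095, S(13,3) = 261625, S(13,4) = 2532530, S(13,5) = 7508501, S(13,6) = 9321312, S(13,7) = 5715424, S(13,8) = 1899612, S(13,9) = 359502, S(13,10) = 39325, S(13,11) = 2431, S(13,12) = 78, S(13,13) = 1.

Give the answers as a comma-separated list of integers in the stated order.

r14: T_14,1=1×1+0=1; T_14,2=2×4095+1=8191; T_14,3=3×261625+4095=788970; T_14,4=4×2532530+261625=10391745; T_14,5=5×7508501+2532530=40075035; T_14,6=6×9321312+7508501=63436373; T_14,7=7×5715424+9321312=49329280; T_14,8=8×1899612+5715424=20912320; T_14,9=9×359502+1899612=5135130; T_14,10=10×39325+359502=752752; T_14,11=11×2431+39325=66066; T_14,12=12×78+2431=3367; T_14,13=13×1+78=91; T_14,14=14×0+1=1
r15: T_15,1=1×1+0=1; T_15,2=2×8191+1=16383; T_15,3=3×788970+8191=2375101; T_15,4=4×10391745+788970=42355950; T_15,5=5×40075035+10391745=210766920; T_15,6=6×63436373+40075035=420693273; T_15,7=7×49329280+63436373=408741333; T_15,8=8×20912320+49329280=216627840; T_15,9=9×5135130+20912320=67128490; T_15,10=10×752752+5135130=12662650; T_15,11=11×66066+752752=1479478; T_15,12=12×3367+66066=106470; T_15,13=13×91+3367=4550; T_15,14=14×1+91=105; T_15,15=15×0+1=1
B_14 = ΣS(14,k) = 1+8191+788970+10391745+40075035+63436373+49329280+20912320+5135130+752752+66066+3367+91+1 = 190899322
B_15 = ΣS(15,k) = 1+16383+2375101+42355950+210766920+420693273+408741333+216627840+67128490+12662650+1479478+106470+4550+105+1 = 1382958545

190899322, 1382958545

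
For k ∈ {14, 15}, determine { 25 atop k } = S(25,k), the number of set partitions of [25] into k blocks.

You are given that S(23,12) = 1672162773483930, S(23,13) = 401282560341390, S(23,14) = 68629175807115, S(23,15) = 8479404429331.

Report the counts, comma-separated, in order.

@24  (24,13):401282560341390·13+1672162773483930→6888836057922000, (24,14):68629175807115·14+401282560341390→1362091021641000, (24,15):8479404429331·15+68629175807115→195820242247080
@25  (25,14):1362091021641000·14+6888836057922000→25958110360896000, (25,15):195820242247080·15+1362091021641000→4299394655347200
Read S(25,14) = 25958110360896000, S(25,15) = 4299394655347200.

25958110360896000, 4299394655347200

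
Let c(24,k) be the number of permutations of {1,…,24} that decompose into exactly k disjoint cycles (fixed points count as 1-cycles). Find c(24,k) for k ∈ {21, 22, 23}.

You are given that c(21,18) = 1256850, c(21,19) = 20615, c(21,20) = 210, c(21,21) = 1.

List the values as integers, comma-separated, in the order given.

@22  (22,19):20615·21+1256850→1689765, (22,20):210·21+20615→25025, (22,21):1·21+210→231, (22,22):0·21+1→1
@23  (23,20):25025·22+1689765→2240315, (23,21):231·22+25025→30107, (23,22):1·22+231→253, (23,23):0·22+1→1
@24  (24,21):30107·23+2240315→2932776, (24,22):253·23+30107→35926, (24,23):1·23+253→276
Read c(24,21) = 2932776, c(24,22) = 35926, c(24,23) = 276.

2932776, 35926, 276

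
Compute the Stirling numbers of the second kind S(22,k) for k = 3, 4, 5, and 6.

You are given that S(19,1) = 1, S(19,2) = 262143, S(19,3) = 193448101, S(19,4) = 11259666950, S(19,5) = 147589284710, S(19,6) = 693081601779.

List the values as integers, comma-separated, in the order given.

row 20: T[20][1]=1·1+0=1  T[20][2]=2·262143+1=524287  T[20][3]=3·193448101+262143=580606446  T[20][4]=4·11259666950+193448101=45232115901  T[20][5]=5·147589284710+11259666950=749206090500  T[20][6]=6·693081601779+147589284710=4306078895384
row 21: T[21][2]=2·524287+1=1048575  T[21][3]=3·580606446+524287=1742343625  T[21][4]=4·45232115901+580606446=181509070050  T[21][5]=5·749206090500+45232115901=3791262568401  T[21][6]=6·4306078895384+749206090500=26585679462804
row 22: T[22][3]=3·1742343625+1048575=5228079450  T[22][4]=4·181509070050+1742343625=727778623825  T[22][5]=5·3791262568401+181509070050=19137821912055  T[22][6]=6·26585679462804+3791262568401=163305339345225
Read S(22,3) = 5228079450, S(22,4) = 727778623825, S(22,5) = 19137821912055, S(22,6) = 163305339345225.

5228079450, 727778623825, 19137821912055, 163305339345225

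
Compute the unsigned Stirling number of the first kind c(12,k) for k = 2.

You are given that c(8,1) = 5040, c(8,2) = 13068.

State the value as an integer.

i=9: T(9,1)=0+8·5040=40320 | T(9,2)=5040+8·13068=109584
i=10: T(10,1)=0+9·40320=362880 | T(10,2)=40320+9·109584=1026576
i=11: T(11,1)=0+10·362880=3628800 | T(11,2)=362880+10·1026576=10628640
i=12: T(12,2)=3628800+11·10628640=120543840
Read c(12,2) = 120543840.

120543840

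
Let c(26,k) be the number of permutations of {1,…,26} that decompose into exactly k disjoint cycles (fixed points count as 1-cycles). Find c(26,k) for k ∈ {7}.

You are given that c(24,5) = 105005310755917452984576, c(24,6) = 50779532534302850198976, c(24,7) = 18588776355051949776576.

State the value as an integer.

13746468217967926978680000

[25] T[25,6]:24*50779532534302850198976+105005310755917452984576=1323714091579185857760000 · T[25,7]:24*18588776355051949776576+50779532534302850198976=496910165055549644836800
[26] T[26,7]:25*496910165055549644836800+1323714091579185857760000=13746468217967926978680000
Read c(26,7) = 13746468217967926978680000.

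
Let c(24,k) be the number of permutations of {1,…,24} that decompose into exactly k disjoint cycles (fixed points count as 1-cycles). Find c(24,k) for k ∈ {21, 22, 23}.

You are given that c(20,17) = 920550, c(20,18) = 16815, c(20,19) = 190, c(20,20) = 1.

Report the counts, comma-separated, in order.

2932776, 35926, 276

i=21: T(21,18)=920550+20·16815=1256850 | T(21,19)=16815+20·190=20615 | T(21,20)=190+20·1=210 | T(21,21)=1+20·0=1
i=22: T(22,19)=1256850+21·20615=1689765 | T(22,20)=20615+21·210=25025 | T(22,21)=210+21·1=231 | T(22,22)=1+21·0=1
i=23: T(23,20)=1689765+22·25025=2240315 | T(23,21)=25025+22·231=30107 | T(23,22)=231+22·1=253 | T(23,23)=1+22·0=1
i=24: T(24,21)=2240315+23·30107=2932776 | T(24,22)=30107+23·253=35926 | T(24,23)=253+23·1=276
Read c(24,21) = 2932776, c(24,22) = 35926, c(24,23) = 276.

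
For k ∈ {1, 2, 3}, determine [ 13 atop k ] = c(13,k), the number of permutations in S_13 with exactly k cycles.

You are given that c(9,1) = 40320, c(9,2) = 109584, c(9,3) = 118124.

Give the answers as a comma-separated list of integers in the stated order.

479001600, 1486442880, 1931559552

@10  (10,1):40320·9+0→362880, (10,2):109584·9+40320→1026576, (10,3):118124·9+109584→1172700
@11  (11,1):362880·10+0→3628800, (11,2):1026576·10+362880→10628640, (11,3):1172700·10+1026576→12753576
@12  (12,1):3628800·11+0→39916800, (12,2):10628640·11+3628800→120543840, (12,3):12753576·11+10628640→150917976
@13  (13,1):39916800·12+0→479001600, (13,2):120543840·12+39916800→1486442880, (13,3):150917976·12+120543840→1931559552
Read c(13,1) = 479001600, c(13,2) = 1486442880, c(13,3) = 1931559552.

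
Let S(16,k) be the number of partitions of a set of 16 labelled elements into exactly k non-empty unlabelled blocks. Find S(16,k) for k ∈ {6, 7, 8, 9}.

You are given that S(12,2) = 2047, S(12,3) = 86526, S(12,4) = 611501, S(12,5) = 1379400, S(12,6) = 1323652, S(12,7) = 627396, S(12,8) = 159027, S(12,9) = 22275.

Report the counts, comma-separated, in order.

@13  (13,3):86526·3+2047→261625, (13,4):611501·4+86526→2532530, (13,5):1379400·5+611501→7508501, (13,6):1323652·6+1379400→9321312, (13,7):627396·7+1323652→5715424, (13,8):159027·8+627396→1899612, (13,9):22275·9+159027→359502
@14  (14,4):2532530·4+261625→10391745, (14,5):7508501·5+2532530→40075035, (14,6):9321312·6+7508501→63436373, (14,7):5715424·7+9321312→49329280, (14,8):1899612·8+5715424→20912320, (14,9):359502·9+1899612→5135130
@15  (15,5):40075035·5+10391745→210766920, (15,6):63436373·6+40075035→420693273, (15,7):49329280·7+63436373→408741333, (15,8):20912320·8+49329280→216627840, (15,9):5135130·9+20912320→67128490
@16  (16,6):420693273·6+210766920→2734926558, (16,7):408741333·7+420693273→3281882604, (16,8):216627840·8+408741333→2141764053, (16,9):67128490·9+216627840→820784250
Read S(16,6) = 2734926558, S(16,7) = 3281882604, S(16,8) = 2141764053, S(16,9) = 820784250.

2734926558, 3281882604, 2141764053, 820784250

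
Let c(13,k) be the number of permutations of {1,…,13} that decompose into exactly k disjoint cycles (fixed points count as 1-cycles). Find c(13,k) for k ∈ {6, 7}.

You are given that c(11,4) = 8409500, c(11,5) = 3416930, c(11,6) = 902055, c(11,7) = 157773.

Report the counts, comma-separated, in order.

r12: T_12,5=11×3416930+8409500=45995730; T_12,6=11×902055+3416930=13339535; T_12,7=11×157773+902055=2637558
r13: T_13,6=12×13339535+45995730=206070150; T_13,7=12×2637558+13339535=44990231
Read c(13,6) = 206070150, c(13,7) = 44990231.

206070150, 44990231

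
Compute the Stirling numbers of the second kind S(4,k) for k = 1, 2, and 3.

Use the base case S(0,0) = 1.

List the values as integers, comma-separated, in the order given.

1, 7, 6

i=1: T(1,1)=1+1·0=1
i=2: T(2,1)=0+1·1=1 | T(2,2)=1+2·0=1
i=3: T(3,1)=0+1·1=1 | T(3,2)=1+2·1=3 | T(3,3)=1+3·0=1
i=4: T(4,1)=0+1·1=1 | T(4,2)=1+2·3=7 | T(4,3)=3+3·1=6
Read S(4,1) = 1, S(4,2) = 7, S(4,3) = 6.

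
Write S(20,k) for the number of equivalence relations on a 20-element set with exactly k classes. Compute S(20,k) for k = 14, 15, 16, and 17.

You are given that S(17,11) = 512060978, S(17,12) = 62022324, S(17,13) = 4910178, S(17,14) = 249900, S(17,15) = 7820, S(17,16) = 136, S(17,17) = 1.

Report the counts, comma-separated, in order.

6302524580, 452329200, 22350954, 741285

[18] T[18,12]:12*62022324+512060978=1256328866 · T[18,13]:13*4910178+62022324=125854638 · T[18,14]:14*249900+4910178=8408778 · T[18,15]:15*7820+249900=367200 · T[18,16]:16*136+7820=9996 · T[18,17]:17*1+136=153
[19] T[19,13]:13*125854638+1256328866=2892439160 · T[19,14]:14*8408778+125854638=243577530 · T[19,15]:15*367200+8408778=13916778 · T[19,16]:16*9996+367200=527136 · T[19,17]:17*153+9996=12597
[20] T[20,14]:14*243577530+2892439160=6302524580 · T[20,15]:15*13916778+243577530=452329200 · T[20,16]:16*527136+13916778=22350954 · T[20,17]:17*12597+527136=741285
Read S(20,14) = 6302524580, S(20,15) = 452329200, S(20,16) = 22350954, S(20,17) = 741285.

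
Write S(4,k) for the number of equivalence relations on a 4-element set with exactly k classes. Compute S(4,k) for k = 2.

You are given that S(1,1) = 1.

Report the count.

row 2: T[2][1]=1·1+0=1  T[2][2]=2·0+1=1
row 3: T[3][1]=1·1+0=1  T[3][2]=2·1+1=3
row 4: T[4][2]=2·3+1=7
Read S(4,2) = 7.

7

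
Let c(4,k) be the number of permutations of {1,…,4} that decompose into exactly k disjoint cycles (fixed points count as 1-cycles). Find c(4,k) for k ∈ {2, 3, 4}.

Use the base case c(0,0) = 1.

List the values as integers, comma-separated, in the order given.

[1] T[1,1]:0*0+1=1
[2] T[2,1]:1*1+0=1 · T[2,2]:1*0+1=1
[3] T[3,1]:2*1+0=2 · T[3,2]:2*1+1=3 · T[3,3]:2*0+1=1
[4] T[4,2]:3*3+2=11 · T[4,3]:3*1+3=6 · T[4,4]:3*0+1=1
Read c(4,2) = 11, c(4,3) = 6, c(4,4) = 1.

11, 6, 1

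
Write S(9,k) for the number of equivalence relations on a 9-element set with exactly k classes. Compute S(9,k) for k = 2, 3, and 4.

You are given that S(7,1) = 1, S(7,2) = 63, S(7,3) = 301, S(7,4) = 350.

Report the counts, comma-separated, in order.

[8] T[8,1]:1*1+0=1 · T[8,2]:2*63+1=127 · T[8,3]:3*301+63=966 · T[8,4]:4*350+301=1701
[9] T[9,2]:2*127+1=255 · T[9,3]:3*966+127=3025 · T[9,4]:4*1701+966=7770
Read S(9,2) = 255, S(9,3) = 3025, S(9,4) = 7770.

255, 3025, 7770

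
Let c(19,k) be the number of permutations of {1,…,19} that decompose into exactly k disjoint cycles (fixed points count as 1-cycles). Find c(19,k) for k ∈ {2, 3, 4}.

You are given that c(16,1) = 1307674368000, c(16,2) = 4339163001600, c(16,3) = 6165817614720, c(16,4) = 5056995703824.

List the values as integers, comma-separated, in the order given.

22376988058521600, 34012249593822720, 30321254007719424

i=17: T(17,1)=0+16·1307674368000=20922789888000 | T(17,2)=1307674368000+16·4339163001600=70734282393600 | T(17,3)=4339163001600+16·6165817614720=102992244837120 | T(17,4)=6165817614720+16·5056995703824=87077748875904
i=18: T(18,1)=0+17·20922789888000=355687428096000 | T(18,2)=20922789888000+17·70734282393600=1223405590579200 | T(18,3)=70734282393600+17·102992244837120=1821602444624640 | T(18,4)=102992244837120+17·87077748875904=1583313975727488
i=19: T(19,2)=355687428096000+18·1223405590579200=22376988058521600 | T(19,3)=1223405590579200+18·1821602444624640=34012249593822720 | T(19,4)=1821602444624640+18·1583313975727488=30321254007719424
Read c(19,2) = 22376988058521600, c(19,3) = 34012249593822720, c(19,4) = 30321254007719424.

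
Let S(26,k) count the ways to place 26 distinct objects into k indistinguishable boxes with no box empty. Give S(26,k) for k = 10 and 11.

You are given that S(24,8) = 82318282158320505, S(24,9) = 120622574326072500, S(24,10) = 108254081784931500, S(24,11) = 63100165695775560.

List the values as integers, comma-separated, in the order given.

row 25: T[25][9]=9·120622574326072500+82318282158320505=1167921451092973005  T[25][10]=10·108254081784931500+120622574326072500=1203163392175387500  T[25][11]=11·63100165695775560+108254081784931500=802355904438462660
row 26: T[26][10]=10·1203163392175387500+1167921451092973005=13199555372846848005  T[26][11]=11·802355904438462660+1203163392175387500=10029078340998476760
Read S(26,10) = 13199555372846848005, S(26,11) = 10029078340998476760.

13199555372846848005, 10029078340998476760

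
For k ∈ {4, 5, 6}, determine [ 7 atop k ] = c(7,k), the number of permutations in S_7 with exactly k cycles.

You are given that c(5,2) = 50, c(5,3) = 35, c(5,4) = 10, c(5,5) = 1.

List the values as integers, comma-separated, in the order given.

row 6: T[6][3]=5·35+50=225  T[6][4]=5·10+35=85  T[6][5]=5·1+10=15  T[6][6]=5·0+1=1
row 7: T[7][4]=6·85+225=735  T[7][5]=6·15+85=175  T[7][6]=6·1+15=21
Read c(7,4) = 735, c(7,5) = 175, c(7,6) = 21.

735, 175, 21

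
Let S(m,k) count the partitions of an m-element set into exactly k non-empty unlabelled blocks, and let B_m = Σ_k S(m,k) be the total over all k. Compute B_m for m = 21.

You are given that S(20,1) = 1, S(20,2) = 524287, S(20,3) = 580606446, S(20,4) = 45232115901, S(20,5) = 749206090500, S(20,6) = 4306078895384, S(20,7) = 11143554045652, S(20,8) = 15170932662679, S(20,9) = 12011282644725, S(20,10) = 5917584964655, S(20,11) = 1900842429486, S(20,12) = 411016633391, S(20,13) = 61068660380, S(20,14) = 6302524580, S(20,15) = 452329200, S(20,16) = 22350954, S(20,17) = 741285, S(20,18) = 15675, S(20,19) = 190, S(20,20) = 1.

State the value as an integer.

r21: T_21,1=1×1+0=1; T_21,2=2×524287+1=1048575; T_21,3=3×580606446+524287=1742343625; T_21,4=4×45232115901+580606446=181509070050; T_21,5=5×749206090500+45232115901=3791262568401; T_21,6=6×4306078895384+749206090500=26585679462804; T_21,7=7×11143554045652+4306078895384=82310957214948; T_21,8=8×15170932662679+11143554045652=132511015347084; T_21,9=9×12011282644725+15170932662679=123272476465204; T_21,10=10×5917584964655+12011282644725=71187132291275; T_21,11=11×1900842429486+5917584964655=26826851689001; T_21,12=12×411016633391+1900842429486=6833042030178; T_21,13=13×61068660380+411016633391=1204909218331; T_21,14=14×6302524580+61068660380=149304004500; T_21,15=15×452329200+6302524580=13087462580; T_21,16=16×22350954+452329200=809944464; T_21,17=17×741285+22350954=34952799; T_21,18=18×15675+741285=1023435; T_21,19=19×190+15675=19285; T_21,20=20×1+190=210; T_21,21=21×0+1=1
B_21 = ΣS(21,k) = 1+1048575+1742343625+181509070050+3791262568401+26585679462804+82310957214948+132511015347084+123272476465204+71187132291275+26826851689001+6833042030178+1204909218331+149304004500+13087462580+809944464+34952799+1023435+19285+210+1 = 474869816156751

474869816156751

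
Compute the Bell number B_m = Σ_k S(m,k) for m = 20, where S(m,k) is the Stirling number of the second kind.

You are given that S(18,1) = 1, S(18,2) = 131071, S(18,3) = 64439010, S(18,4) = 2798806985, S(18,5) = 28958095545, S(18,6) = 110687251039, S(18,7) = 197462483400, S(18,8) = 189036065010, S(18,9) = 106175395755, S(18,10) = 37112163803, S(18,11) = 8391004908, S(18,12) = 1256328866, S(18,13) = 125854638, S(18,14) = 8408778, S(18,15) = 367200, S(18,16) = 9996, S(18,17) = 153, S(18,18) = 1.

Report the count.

[19] T[19,1]:1*1+0=1 · T[19,2]:2*131071+1=262143 · T[19,3]:3*64439010+131071=193448101 · T[19,4]:4*2798806985+64439010=11259666950 · T[19,5]:5*28958095545+2798806985=147589284710 · T[19,6]:6*110687251039+28958095545=693081601779 · T[19,7]:7*197462483400+110687251039=1492924634839 · T[19,8]:8*189036065010+197462483400=1709751003480 · T[19,9]:9*106175395755+189036065010=1144614626805 · T[19,10]:10*37112163803+106175395755=477297033785 · T[19,11]:11*8391004908+37112163803=129413217791 · T[19,12]:12*1256328866+8391004908=23466951300 · T[19,13]:13*125854638+1256328866=2892439160 · T[19,14]:14*8408778+125854638=243577530 · T[19,15]:15*367200+8408778=13916778 · T[19,16]:16*9996+367200=527136 · T[19,17]:17*153+9996=12597 · T[19,18]:18*1+153=171 · T[19,19]:19*0+1=1
[20] T[20,1]:1*1+0=1 · T[20,2]:2*262143+1=524287 · T[20,3]:3*193448101+262143=580606446 · T[20,4]:4*11259666950+193448101=45232115901 · T[20,5]:5*147589284710+11259666950=749206090500 · T[20,6]:6*693081601779+147589284710=4306078895384 · T[20,7]:7*1492924634839+693081601779=11143554045652 · T[20,8]:8*1709751003480+1492924634839=15170932662679 · T[20,9]:9*1144614626805+1709751003480=12011282644725 · T[20,10]:10*477297033785+1144614626805=5917584964655 · T[20,11]:11*129413217791+477297033785=1900842429486 · T[20,12]:12*23466951300+129413217791=411016633391 · T[20,13]:13*2892439160+23466951300=61068660380 · T[20,14]:14*243577530+2892439160=6302524580 · T[20,15]:15*13916778+243577530=452329200 · T[20,16]:16*527136+13916778=22350954 · T[20,17]:17*12597+527136=741285 · T[20,18]:18*171+12597=15675 · T[20,19]:19*1+171=190 · T[20,20]:20*0+1=1
B_20 = ΣS(20,k) = 1+524287+580606446+45232115901+749206090500+4306078895384+11143554045652+15170932662679+12011282644725+5917584964655+1900842429486+411016633391+61068660380+6302524580+452329200+22350954+741285+15675+190+1 = 51724158235372

51724158235372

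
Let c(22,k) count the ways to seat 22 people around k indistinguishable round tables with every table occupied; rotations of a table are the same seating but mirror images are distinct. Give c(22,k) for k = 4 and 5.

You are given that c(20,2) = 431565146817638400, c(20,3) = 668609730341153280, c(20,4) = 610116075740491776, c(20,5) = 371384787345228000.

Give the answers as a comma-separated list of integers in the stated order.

[21] T[21,3]:20*668609730341153280+431565146817638400=13803759753640704000 · T[21,4]:20*610116075740491776+668609730341153280=12870931245150988800 · T[21,5]:20*371384787345228000+610116075740491776=8037811822645051776
[22] T[22,4]:21*12870931245150988800+13803759753640704000=284093315901811468800 · T[22,5]:21*8037811822645051776+12870931245150988800=181664979520697076096
Read c(22,4) = 284093315901811468800, c(22,5) = 181664979520697076096.

284093315901811468800, 181664979520697076096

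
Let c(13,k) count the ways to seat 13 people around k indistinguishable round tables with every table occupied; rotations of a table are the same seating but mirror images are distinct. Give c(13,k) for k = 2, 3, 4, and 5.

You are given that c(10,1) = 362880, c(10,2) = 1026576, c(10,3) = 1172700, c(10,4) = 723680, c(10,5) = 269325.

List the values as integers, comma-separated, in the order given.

r11: T_11,1=10×362880+0=3628800; T_11,2=10×1026576+362880=10628640; T_11,3=10×1172700+1026576=12753576; T_11,4=10×723680+1172700=8409500; T_11,5=10×269325+723680=3416930
r12: T_12,1=11×3628800+0=39916800; T_12,2=11×10628640+3628800=120543840; T_12,3=11×12753576+10628640=150917976; T_12,4=11×8409500+12753576=105258076; T_12,5=11×3416930+8409500=45995730
r13: T_13,2=12×120543840+39916800=1486442880; T_13,3=12×150917976+120543840=1931559552; T_13,4=12×105258076+150917976=1414014888; T_13,5=12×45995730+105258076=657206836
Read c(13,2) = 1486442880, c(13,3) = 1931559552, c(13,4) = 1414014888, c(13,5) = 657206836.

1486442880, 1931559552, 1414014888, 657206836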